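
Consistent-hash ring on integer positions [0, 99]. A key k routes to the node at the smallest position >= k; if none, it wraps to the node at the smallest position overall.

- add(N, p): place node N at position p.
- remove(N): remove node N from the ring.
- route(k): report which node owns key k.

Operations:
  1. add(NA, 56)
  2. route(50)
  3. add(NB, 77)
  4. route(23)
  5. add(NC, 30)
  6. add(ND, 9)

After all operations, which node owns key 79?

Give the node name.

Op 1: add NA@56 -> ring=[56:NA]
Op 2: route key 50: smallest pos >= 50 is 56 -> NA
Op 3: add NB@77 -> ring=[56:NA,77:NB]
Op 4: route key 23: smallest pos >= 23 is 56 -> NA
Op 5: add NC@30 -> ring=[30:NC,56:NA,77:NB]
Op 6: add ND@9 -> ring=[9:ND,30:NC,56:NA,77:NB]
Final route key 79: none >= 79, wrap to smallest pos 9 -> ND

Answer: ND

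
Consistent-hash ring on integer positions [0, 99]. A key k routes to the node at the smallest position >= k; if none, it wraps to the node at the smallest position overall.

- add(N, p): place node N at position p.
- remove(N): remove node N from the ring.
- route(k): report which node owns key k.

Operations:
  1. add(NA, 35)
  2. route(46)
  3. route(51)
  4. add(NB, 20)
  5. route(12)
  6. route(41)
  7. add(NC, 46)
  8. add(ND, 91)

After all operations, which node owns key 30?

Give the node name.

Op 1: add NA@35 -> ring=[35:NA]
Op 2: route key 46: none >= 46, wrap to smallest pos 35 -> NA
Op 3: route key 51: none >= 51, wrap to smallest pos 35 -> NA
Op 4: add NB@20 -> ring=[20:NB,35:NA]
Op 5: route key 12: smallest pos >= 12 is 20 -> NB
Op 6: route key 41: none >= 41, wrap to smallest pos 20 -> NB
Op 7: add NC@46 -> ring=[20:NB,35:NA,46:NC]
Op 8: add ND@91 -> ring=[20:NB,35:NA,46:NC,91:ND]
Final route key 30: smallest pos >= 30 is 35 -> NA

Answer: NA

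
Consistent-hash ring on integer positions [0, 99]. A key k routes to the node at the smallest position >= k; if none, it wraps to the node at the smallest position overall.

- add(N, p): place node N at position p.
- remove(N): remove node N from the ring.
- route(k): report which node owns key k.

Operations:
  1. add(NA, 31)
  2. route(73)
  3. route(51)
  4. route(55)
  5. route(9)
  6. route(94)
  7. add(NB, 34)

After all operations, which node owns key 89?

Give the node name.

Answer: NA

Derivation:
Op 1: add NA@31 -> ring=[31:NA]
Op 2: route key 73: none >= 73, wrap to smallest pos 31 -> NA
Op 3: route key 51: none >= 51, wrap to smallest pos 31 -> NA
Op 4: route key 55: none >= 55, wrap to smallest pos 31 -> NA
Op 5: route key 9: smallest pos >= 9 is 31 -> NA
Op 6: route key 94: none >= 94, wrap to smallest pos 31 -> NA
Op 7: add NB@34 -> ring=[31:NA,34:NB]
Final route key 89: none >= 89, wrap to smallest pos 31 -> NA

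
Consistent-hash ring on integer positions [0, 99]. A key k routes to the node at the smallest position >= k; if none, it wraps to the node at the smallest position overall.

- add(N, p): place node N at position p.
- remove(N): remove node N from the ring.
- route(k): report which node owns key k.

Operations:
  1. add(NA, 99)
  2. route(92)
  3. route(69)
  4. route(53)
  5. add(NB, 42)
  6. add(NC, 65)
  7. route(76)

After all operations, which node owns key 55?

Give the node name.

Answer: NC

Derivation:
Op 1: add NA@99 -> ring=[99:NA]
Op 2: route key 92: smallest pos >= 92 is 99 -> NA
Op 3: route key 69: smallest pos >= 69 is 99 -> NA
Op 4: route key 53: smallest pos >= 53 is 99 -> NA
Op 5: add NB@42 -> ring=[42:NB,99:NA]
Op 6: add NC@65 -> ring=[42:NB,65:NC,99:NA]
Op 7: route key 76: smallest pos >= 76 is 99 -> NA
Final route key 55: smallest pos >= 55 is 65 -> NC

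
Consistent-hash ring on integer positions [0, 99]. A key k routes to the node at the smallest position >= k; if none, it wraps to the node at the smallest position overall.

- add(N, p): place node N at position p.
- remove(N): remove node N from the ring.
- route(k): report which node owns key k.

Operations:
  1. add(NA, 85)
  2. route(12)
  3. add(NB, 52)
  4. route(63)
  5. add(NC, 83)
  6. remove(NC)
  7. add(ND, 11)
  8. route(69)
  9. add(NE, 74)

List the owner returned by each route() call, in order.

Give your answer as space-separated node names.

Answer: NA NA NA

Derivation:
Op 1: add NA@85 -> ring=[85:NA]
Op 2: route key 12: smallest pos >= 12 is 85 -> NA
Op 3: add NB@52 -> ring=[52:NB,85:NA]
Op 4: route key 63: smallest pos >= 63 is 85 -> NA
Op 5: add NC@83 -> ring=[52:NB,83:NC,85:NA]
Op 6: remove NC -> ring=[52:NB,85:NA]
Op 7: add ND@11 -> ring=[11:ND,52:NB,85:NA]
Op 8: route key 69: smallest pos >= 69 is 85 -> NA
Op 9: add NE@74 -> ring=[11:ND,52:NB,74:NE,85:NA]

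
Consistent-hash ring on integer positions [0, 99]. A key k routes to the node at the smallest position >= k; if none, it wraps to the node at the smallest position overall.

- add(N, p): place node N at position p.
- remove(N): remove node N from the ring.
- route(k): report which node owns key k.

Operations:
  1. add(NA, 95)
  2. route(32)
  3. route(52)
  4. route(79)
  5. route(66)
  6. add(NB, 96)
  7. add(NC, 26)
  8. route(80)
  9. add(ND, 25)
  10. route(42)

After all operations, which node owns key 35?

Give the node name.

Op 1: add NA@95 -> ring=[95:NA]
Op 2: route key 32: smallest pos >= 32 is 95 -> NA
Op 3: route key 52: smallest pos >= 52 is 95 -> NA
Op 4: route key 79: smallest pos >= 79 is 95 -> NA
Op 5: route key 66: smallest pos >= 66 is 95 -> NA
Op 6: add NB@96 -> ring=[95:NA,96:NB]
Op 7: add NC@26 -> ring=[26:NC,95:NA,96:NB]
Op 8: route key 80: smallest pos >= 80 is 95 -> NA
Op 9: add ND@25 -> ring=[25:ND,26:NC,95:NA,96:NB]
Op 10: route key 42: smallest pos >= 42 is 95 -> NA
Final route key 35: smallest pos >= 35 is 95 -> NA

Answer: NA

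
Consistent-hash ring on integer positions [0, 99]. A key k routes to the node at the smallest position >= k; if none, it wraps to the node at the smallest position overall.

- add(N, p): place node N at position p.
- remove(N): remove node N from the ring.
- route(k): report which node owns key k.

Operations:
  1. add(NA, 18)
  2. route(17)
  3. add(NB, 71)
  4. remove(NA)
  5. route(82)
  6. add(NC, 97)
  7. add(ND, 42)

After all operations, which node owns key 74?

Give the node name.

Op 1: add NA@18 -> ring=[18:NA]
Op 2: route key 17: smallest pos >= 17 is 18 -> NA
Op 3: add NB@71 -> ring=[18:NA,71:NB]
Op 4: remove NA -> ring=[71:NB]
Op 5: route key 82: none >= 82, wrap to smallest pos 71 -> NB
Op 6: add NC@97 -> ring=[71:NB,97:NC]
Op 7: add ND@42 -> ring=[42:ND,71:NB,97:NC]
Final route key 74: smallest pos >= 74 is 97 -> NC

Answer: NC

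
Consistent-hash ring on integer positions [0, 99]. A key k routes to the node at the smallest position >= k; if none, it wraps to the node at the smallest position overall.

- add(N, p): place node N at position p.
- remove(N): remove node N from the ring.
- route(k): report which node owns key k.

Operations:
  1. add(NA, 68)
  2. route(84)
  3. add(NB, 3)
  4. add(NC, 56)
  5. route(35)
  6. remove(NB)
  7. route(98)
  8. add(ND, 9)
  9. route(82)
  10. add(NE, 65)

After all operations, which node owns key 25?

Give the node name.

Answer: NC

Derivation:
Op 1: add NA@68 -> ring=[68:NA]
Op 2: route key 84: none >= 84, wrap to smallest pos 68 -> NA
Op 3: add NB@3 -> ring=[3:NB,68:NA]
Op 4: add NC@56 -> ring=[3:NB,56:NC,68:NA]
Op 5: route key 35: smallest pos >= 35 is 56 -> NC
Op 6: remove NB -> ring=[56:NC,68:NA]
Op 7: route key 98: none >= 98, wrap to smallest pos 56 -> NC
Op 8: add ND@9 -> ring=[9:ND,56:NC,68:NA]
Op 9: route key 82: none >= 82, wrap to smallest pos 9 -> ND
Op 10: add NE@65 -> ring=[9:ND,56:NC,65:NE,68:NA]
Final route key 25: smallest pos >= 25 is 56 -> NC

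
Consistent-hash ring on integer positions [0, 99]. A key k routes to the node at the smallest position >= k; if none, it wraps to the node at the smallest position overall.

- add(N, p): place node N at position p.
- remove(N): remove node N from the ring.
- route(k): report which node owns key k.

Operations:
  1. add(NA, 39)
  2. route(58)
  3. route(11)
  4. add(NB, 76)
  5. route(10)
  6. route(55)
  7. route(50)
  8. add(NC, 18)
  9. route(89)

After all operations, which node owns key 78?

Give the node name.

Op 1: add NA@39 -> ring=[39:NA]
Op 2: route key 58: none >= 58, wrap to smallest pos 39 -> NA
Op 3: route key 11: smallest pos >= 11 is 39 -> NA
Op 4: add NB@76 -> ring=[39:NA,76:NB]
Op 5: route key 10: smallest pos >= 10 is 39 -> NA
Op 6: route key 55: smallest pos >= 55 is 76 -> NB
Op 7: route key 50: smallest pos >= 50 is 76 -> NB
Op 8: add NC@18 -> ring=[18:NC,39:NA,76:NB]
Op 9: route key 89: none >= 89, wrap to smallest pos 18 -> NC
Final route key 78: none >= 78, wrap to smallest pos 18 -> NC

Answer: NC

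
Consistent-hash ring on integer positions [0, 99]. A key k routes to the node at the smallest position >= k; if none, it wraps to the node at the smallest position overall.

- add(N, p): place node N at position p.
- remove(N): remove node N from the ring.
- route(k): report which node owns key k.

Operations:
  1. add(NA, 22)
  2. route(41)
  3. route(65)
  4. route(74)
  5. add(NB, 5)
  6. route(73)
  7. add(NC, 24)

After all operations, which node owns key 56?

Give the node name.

Answer: NB

Derivation:
Op 1: add NA@22 -> ring=[22:NA]
Op 2: route key 41: none >= 41, wrap to smallest pos 22 -> NA
Op 3: route key 65: none >= 65, wrap to smallest pos 22 -> NA
Op 4: route key 74: none >= 74, wrap to smallest pos 22 -> NA
Op 5: add NB@5 -> ring=[5:NB,22:NA]
Op 6: route key 73: none >= 73, wrap to smallest pos 5 -> NB
Op 7: add NC@24 -> ring=[5:NB,22:NA,24:NC]
Final route key 56: none >= 56, wrap to smallest pos 5 -> NB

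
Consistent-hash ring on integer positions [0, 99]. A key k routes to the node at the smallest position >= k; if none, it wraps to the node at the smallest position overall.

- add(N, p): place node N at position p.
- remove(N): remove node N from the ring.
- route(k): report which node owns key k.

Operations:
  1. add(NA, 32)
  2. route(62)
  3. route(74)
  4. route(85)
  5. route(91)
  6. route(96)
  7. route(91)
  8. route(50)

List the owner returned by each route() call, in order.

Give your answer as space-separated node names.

Answer: NA NA NA NA NA NA NA

Derivation:
Op 1: add NA@32 -> ring=[32:NA]
Op 2: route key 62: none >= 62, wrap to smallest pos 32 -> NA
Op 3: route key 74: none >= 74, wrap to smallest pos 32 -> NA
Op 4: route key 85: none >= 85, wrap to smallest pos 32 -> NA
Op 5: route key 91: none >= 91, wrap to smallest pos 32 -> NA
Op 6: route key 96: none >= 96, wrap to smallest pos 32 -> NA
Op 7: route key 91: none >= 91, wrap to smallest pos 32 -> NA
Op 8: route key 50: none >= 50, wrap to smallest pos 32 -> NA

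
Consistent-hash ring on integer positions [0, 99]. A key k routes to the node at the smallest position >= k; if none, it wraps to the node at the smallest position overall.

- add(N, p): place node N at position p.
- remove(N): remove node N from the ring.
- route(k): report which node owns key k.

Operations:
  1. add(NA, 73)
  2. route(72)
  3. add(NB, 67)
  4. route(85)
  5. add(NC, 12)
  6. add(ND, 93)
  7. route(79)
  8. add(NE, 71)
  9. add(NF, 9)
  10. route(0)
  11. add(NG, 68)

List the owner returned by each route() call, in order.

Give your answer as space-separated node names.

Op 1: add NA@73 -> ring=[73:NA]
Op 2: route key 72: smallest pos >= 72 is 73 -> NA
Op 3: add NB@67 -> ring=[67:NB,73:NA]
Op 4: route key 85: none >= 85, wrap to smallest pos 67 -> NB
Op 5: add NC@12 -> ring=[12:NC,67:NB,73:NA]
Op 6: add ND@93 -> ring=[12:NC,67:NB,73:NA,93:ND]
Op 7: route key 79: smallest pos >= 79 is 93 -> ND
Op 8: add NE@71 -> ring=[12:NC,67:NB,71:NE,73:NA,93:ND]
Op 9: add NF@9 -> ring=[9:NF,12:NC,67:NB,71:NE,73:NA,93:ND]
Op 10: route key 0: smallest pos >= 0 is 9 -> NF
Op 11: add NG@68 -> ring=[9:NF,12:NC,67:NB,68:NG,71:NE,73:NA,93:ND]

Answer: NA NB ND NF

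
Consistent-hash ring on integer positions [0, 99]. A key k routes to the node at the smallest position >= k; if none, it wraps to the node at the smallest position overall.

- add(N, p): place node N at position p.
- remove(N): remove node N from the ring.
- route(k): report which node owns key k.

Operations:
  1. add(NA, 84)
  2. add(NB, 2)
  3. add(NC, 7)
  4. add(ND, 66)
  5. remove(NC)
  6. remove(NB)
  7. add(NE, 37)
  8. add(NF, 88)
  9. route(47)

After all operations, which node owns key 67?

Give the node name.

Answer: NA

Derivation:
Op 1: add NA@84 -> ring=[84:NA]
Op 2: add NB@2 -> ring=[2:NB,84:NA]
Op 3: add NC@7 -> ring=[2:NB,7:NC,84:NA]
Op 4: add ND@66 -> ring=[2:NB,7:NC,66:ND,84:NA]
Op 5: remove NC -> ring=[2:NB,66:ND,84:NA]
Op 6: remove NB -> ring=[66:ND,84:NA]
Op 7: add NE@37 -> ring=[37:NE,66:ND,84:NA]
Op 8: add NF@88 -> ring=[37:NE,66:ND,84:NA,88:NF]
Op 9: route key 47: smallest pos >= 47 is 66 -> ND
Final route key 67: smallest pos >= 67 is 84 -> NA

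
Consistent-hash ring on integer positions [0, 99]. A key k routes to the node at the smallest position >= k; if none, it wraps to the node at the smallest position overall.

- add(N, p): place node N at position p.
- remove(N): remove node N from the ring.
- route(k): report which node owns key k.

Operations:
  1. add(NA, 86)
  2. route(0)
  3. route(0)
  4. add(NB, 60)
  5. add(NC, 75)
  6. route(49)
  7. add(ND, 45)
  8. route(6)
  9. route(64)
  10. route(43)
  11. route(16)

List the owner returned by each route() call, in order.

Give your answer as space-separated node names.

Op 1: add NA@86 -> ring=[86:NA]
Op 2: route key 0: smallest pos >= 0 is 86 -> NA
Op 3: route key 0: smallest pos >= 0 is 86 -> NA
Op 4: add NB@60 -> ring=[60:NB,86:NA]
Op 5: add NC@75 -> ring=[60:NB,75:NC,86:NA]
Op 6: route key 49: smallest pos >= 49 is 60 -> NB
Op 7: add ND@45 -> ring=[45:ND,60:NB,75:NC,86:NA]
Op 8: route key 6: smallest pos >= 6 is 45 -> ND
Op 9: route key 64: smallest pos >= 64 is 75 -> NC
Op 10: route key 43: smallest pos >= 43 is 45 -> ND
Op 11: route key 16: smallest pos >= 16 is 45 -> ND

Answer: NA NA NB ND NC ND ND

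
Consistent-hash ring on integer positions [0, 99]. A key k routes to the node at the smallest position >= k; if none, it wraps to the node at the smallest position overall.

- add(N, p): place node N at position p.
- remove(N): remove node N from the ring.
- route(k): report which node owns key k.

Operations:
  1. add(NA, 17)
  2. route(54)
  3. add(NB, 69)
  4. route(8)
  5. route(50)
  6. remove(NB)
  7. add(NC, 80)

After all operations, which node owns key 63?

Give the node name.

Op 1: add NA@17 -> ring=[17:NA]
Op 2: route key 54: none >= 54, wrap to smallest pos 17 -> NA
Op 3: add NB@69 -> ring=[17:NA,69:NB]
Op 4: route key 8: smallest pos >= 8 is 17 -> NA
Op 5: route key 50: smallest pos >= 50 is 69 -> NB
Op 6: remove NB -> ring=[17:NA]
Op 7: add NC@80 -> ring=[17:NA,80:NC]
Final route key 63: smallest pos >= 63 is 80 -> NC

Answer: NC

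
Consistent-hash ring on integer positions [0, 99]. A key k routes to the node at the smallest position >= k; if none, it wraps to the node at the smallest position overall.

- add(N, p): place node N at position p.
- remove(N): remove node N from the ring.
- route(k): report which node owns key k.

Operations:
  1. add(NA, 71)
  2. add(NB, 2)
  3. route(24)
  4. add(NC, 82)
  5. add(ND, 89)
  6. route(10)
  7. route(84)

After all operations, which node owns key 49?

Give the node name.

Op 1: add NA@71 -> ring=[71:NA]
Op 2: add NB@2 -> ring=[2:NB,71:NA]
Op 3: route key 24: smallest pos >= 24 is 71 -> NA
Op 4: add NC@82 -> ring=[2:NB,71:NA,82:NC]
Op 5: add ND@89 -> ring=[2:NB,71:NA,82:NC,89:ND]
Op 6: route key 10: smallest pos >= 10 is 71 -> NA
Op 7: route key 84: smallest pos >= 84 is 89 -> ND
Final route key 49: smallest pos >= 49 is 71 -> NA

Answer: NA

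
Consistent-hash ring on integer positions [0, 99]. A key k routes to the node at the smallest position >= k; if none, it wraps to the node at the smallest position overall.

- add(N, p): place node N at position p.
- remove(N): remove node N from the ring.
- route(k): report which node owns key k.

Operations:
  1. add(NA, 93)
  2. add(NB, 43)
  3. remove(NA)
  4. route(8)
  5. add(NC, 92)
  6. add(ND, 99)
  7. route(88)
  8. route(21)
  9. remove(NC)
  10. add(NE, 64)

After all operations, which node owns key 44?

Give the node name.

Op 1: add NA@93 -> ring=[93:NA]
Op 2: add NB@43 -> ring=[43:NB,93:NA]
Op 3: remove NA -> ring=[43:NB]
Op 4: route key 8: smallest pos >= 8 is 43 -> NB
Op 5: add NC@92 -> ring=[43:NB,92:NC]
Op 6: add ND@99 -> ring=[43:NB,92:NC,99:ND]
Op 7: route key 88: smallest pos >= 88 is 92 -> NC
Op 8: route key 21: smallest pos >= 21 is 43 -> NB
Op 9: remove NC -> ring=[43:NB,99:ND]
Op 10: add NE@64 -> ring=[43:NB,64:NE,99:ND]
Final route key 44: smallest pos >= 44 is 64 -> NE

Answer: NE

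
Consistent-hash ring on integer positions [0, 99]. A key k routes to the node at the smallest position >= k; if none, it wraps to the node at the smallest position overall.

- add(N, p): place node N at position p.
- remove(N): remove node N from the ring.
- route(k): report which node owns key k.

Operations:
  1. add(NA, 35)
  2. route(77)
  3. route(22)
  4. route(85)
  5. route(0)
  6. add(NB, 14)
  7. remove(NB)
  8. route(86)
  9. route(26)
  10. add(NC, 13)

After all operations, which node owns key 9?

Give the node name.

Op 1: add NA@35 -> ring=[35:NA]
Op 2: route key 77: none >= 77, wrap to smallest pos 35 -> NA
Op 3: route key 22: smallest pos >= 22 is 35 -> NA
Op 4: route key 85: none >= 85, wrap to smallest pos 35 -> NA
Op 5: route key 0: smallest pos >= 0 is 35 -> NA
Op 6: add NB@14 -> ring=[14:NB,35:NA]
Op 7: remove NB -> ring=[35:NA]
Op 8: route key 86: none >= 86, wrap to smallest pos 35 -> NA
Op 9: route key 26: smallest pos >= 26 is 35 -> NA
Op 10: add NC@13 -> ring=[13:NC,35:NA]
Final route key 9: smallest pos >= 9 is 13 -> NC

Answer: NC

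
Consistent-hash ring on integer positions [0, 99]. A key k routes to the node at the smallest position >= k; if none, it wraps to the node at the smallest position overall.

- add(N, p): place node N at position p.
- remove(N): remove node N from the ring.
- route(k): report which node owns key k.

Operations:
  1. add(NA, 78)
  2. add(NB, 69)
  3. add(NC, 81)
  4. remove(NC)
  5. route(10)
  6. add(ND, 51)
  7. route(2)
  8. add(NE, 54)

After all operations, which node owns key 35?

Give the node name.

Answer: ND

Derivation:
Op 1: add NA@78 -> ring=[78:NA]
Op 2: add NB@69 -> ring=[69:NB,78:NA]
Op 3: add NC@81 -> ring=[69:NB,78:NA,81:NC]
Op 4: remove NC -> ring=[69:NB,78:NA]
Op 5: route key 10: smallest pos >= 10 is 69 -> NB
Op 6: add ND@51 -> ring=[51:ND,69:NB,78:NA]
Op 7: route key 2: smallest pos >= 2 is 51 -> ND
Op 8: add NE@54 -> ring=[51:ND,54:NE,69:NB,78:NA]
Final route key 35: smallest pos >= 35 is 51 -> ND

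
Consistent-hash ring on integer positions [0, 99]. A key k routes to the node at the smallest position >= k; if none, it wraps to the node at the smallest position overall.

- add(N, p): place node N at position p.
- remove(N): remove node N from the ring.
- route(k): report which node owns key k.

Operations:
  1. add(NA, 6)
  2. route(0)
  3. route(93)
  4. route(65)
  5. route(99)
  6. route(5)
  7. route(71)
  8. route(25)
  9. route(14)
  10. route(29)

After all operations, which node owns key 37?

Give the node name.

Answer: NA

Derivation:
Op 1: add NA@6 -> ring=[6:NA]
Op 2: route key 0: smallest pos >= 0 is 6 -> NA
Op 3: route key 93: none >= 93, wrap to smallest pos 6 -> NA
Op 4: route key 65: none >= 65, wrap to smallest pos 6 -> NA
Op 5: route key 99: none >= 99, wrap to smallest pos 6 -> NA
Op 6: route key 5: smallest pos >= 5 is 6 -> NA
Op 7: route key 71: none >= 71, wrap to smallest pos 6 -> NA
Op 8: route key 25: none >= 25, wrap to smallest pos 6 -> NA
Op 9: route key 14: none >= 14, wrap to smallest pos 6 -> NA
Op 10: route key 29: none >= 29, wrap to smallest pos 6 -> NA
Final route key 37: none >= 37, wrap to smallest pos 6 -> NA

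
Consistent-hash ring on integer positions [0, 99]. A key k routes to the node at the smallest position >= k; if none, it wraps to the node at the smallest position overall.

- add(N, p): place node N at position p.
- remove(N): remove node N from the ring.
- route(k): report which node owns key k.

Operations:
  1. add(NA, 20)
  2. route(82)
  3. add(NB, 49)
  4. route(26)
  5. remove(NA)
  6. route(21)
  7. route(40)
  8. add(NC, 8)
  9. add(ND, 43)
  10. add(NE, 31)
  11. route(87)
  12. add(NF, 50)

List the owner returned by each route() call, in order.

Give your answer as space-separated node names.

Op 1: add NA@20 -> ring=[20:NA]
Op 2: route key 82: none >= 82, wrap to smallest pos 20 -> NA
Op 3: add NB@49 -> ring=[20:NA,49:NB]
Op 4: route key 26: smallest pos >= 26 is 49 -> NB
Op 5: remove NA -> ring=[49:NB]
Op 6: route key 21: smallest pos >= 21 is 49 -> NB
Op 7: route key 40: smallest pos >= 40 is 49 -> NB
Op 8: add NC@8 -> ring=[8:NC,49:NB]
Op 9: add ND@43 -> ring=[8:NC,43:ND,49:NB]
Op 10: add NE@31 -> ring=[8:NC,31:NE,43:ND,49:NB]
Op 11: route key 87: none >= 87, wrap to smallest pos 8 -> NC
Op 12: add NF@50 -> ring=[8:NC,31:NE,43:ND,49:NB,50:NF]

Answer: NA NB NB NB NC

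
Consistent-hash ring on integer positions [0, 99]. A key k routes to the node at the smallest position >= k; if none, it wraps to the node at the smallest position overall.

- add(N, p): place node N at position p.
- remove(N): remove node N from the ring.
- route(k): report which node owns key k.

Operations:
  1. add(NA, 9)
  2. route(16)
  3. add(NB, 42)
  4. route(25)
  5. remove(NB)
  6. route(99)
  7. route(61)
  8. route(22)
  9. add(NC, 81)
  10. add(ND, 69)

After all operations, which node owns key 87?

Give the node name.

Answer: NA

Derivation:
Op 1: add NA@9 -> ring=[9:NA]
Op 2: route key 16: none >= 16, wrap to smallest pos 9 -> NA
Op 3: add NB@42 -> ring=[9:NA,42:NB]
Op 4: route key 25: smallest pos >= 25 is 42 -> NB
Op 5: remove NB -> ring=[9:NA]
Op 6: route key 99: none >= 99, wrap to smallest pos 9 -> NA
Op 7: route key 61: none >= 61, wrap to smallest pos 9 -> NA
Op 8: route key 22: none >= 22, wrap to smallest pos 9 -> NA
Op 9: add NC@81 -> ring=[9:NA,81:NC]
Op 10: add ND@69 -> ring=[9:NA,69:ND,81:NC]
Final route key 87: none >= 87, wrap to smallest pos 9 -> NA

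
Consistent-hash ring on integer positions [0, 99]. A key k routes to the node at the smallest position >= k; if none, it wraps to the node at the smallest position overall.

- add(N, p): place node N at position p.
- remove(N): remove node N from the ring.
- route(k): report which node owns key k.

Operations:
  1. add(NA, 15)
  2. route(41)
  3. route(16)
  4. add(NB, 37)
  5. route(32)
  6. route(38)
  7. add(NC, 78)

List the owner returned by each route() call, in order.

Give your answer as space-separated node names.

Answer: NA NA NB NA

Derivation:
Op 1: add NA@15 -> ring=[15:NA]
Op 2: route key 41: none >= 41, wrap to smallest pos 15 -> NA
Op 3: route key 16: none >= 16, wrap to smallest pos 15 -> NA
Op 4: add NB@37 -> ring=[15:NA,37:NB]
Op 5: route key 32: smallest pos >= 32 is 37 -> NB
Op 6: route key 38: none >= 38, wrap to smallest pos 15 -> NA
Op 7: add NC@78 -> ring=[15:NA,37:NB,78:NC]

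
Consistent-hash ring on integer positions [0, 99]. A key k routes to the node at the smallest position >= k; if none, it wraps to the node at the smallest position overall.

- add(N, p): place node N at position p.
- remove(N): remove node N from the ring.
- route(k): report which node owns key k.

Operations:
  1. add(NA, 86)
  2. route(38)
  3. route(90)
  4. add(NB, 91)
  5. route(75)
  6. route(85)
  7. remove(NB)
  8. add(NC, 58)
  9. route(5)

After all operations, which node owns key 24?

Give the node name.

Op 1: add NA@86 -> ring=[86:NA]
Op 2: route key 38: smallest pos >= 38 is 86 -> NA
Op 3: route key 90: none >= 90, wrap to smallest pos 86 -> NA
Op 4: add NB@91 -> ring=[86:NA,91:NB]
Op 5: route key 75: smallest pos >= 75 is 86 -> NA
Op 6: route key 85: smallest pos >= 85 is 86 -> NA
Op 7: remove NB -> ring=[86:NA]
Op 8: add NC@58 -> ring=[58:NC,86:NA]
Op 9: route key 5: smallest pos >= 5 is 58 -> NC
Final route key 24: smallest pos >= 24 is 58 -> NC

Answer: NC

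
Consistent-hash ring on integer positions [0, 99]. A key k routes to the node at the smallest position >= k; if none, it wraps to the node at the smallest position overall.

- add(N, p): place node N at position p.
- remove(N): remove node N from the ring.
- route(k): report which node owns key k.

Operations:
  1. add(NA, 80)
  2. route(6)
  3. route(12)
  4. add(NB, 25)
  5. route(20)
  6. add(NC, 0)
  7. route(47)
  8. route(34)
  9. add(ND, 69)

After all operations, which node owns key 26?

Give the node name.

Answer: ND

Derivation:
Op 1: add NA@80 -> ring=[80:NA]
Op 2: route key 6: smallest pos >= 6 is 80 -> NA
Op 3: route key 12: smallest pos >= 12 is 80 -> NA
Op 4: add NB@25 -> ring=[25:NB,80:NA]
Op 5: route key 20: smallest pos >= 20 is 25 -> NB
Op 6: add NC@0 -> ring=[0:NC,25:NB,80:NA]
Op 7: route key 47: smallest pos >= 47 is 80 -> NA
Op 8: route key 34: smallest pos >= 34 is 80 -> NA
Op 9: add ND@69 -> ring=[0:NC,25:NB,69:ND,80:NA]
Final route key 26: smallest pos >= 26 is 69 -> ND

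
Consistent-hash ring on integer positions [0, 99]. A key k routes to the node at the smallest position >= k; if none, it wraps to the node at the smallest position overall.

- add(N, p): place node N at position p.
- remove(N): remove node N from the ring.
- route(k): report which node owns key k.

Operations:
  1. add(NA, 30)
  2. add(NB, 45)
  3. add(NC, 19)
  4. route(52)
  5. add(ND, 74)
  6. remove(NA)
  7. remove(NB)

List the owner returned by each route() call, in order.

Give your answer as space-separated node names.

Op 1: add NA@30 -> ring=[30:NA]
Op 2: add NB@45 -> ring=[30:NA,45:NB]
Op 3: add NC@19 -> ring=[19:NC,30:NA,45:NB]
Op 4: route key 52: none >= 52, wrap to smallest pos 19 -> NC
Op 5: add ND@74 -> ring=[19:NC,30:NA,45:NB,74:ND]
Op 6: remove NA -> ring=[19:NC,45:NB,74:ND]
Op 7: remove NB -> ring=[19:NC,74:ND]

Answer: NC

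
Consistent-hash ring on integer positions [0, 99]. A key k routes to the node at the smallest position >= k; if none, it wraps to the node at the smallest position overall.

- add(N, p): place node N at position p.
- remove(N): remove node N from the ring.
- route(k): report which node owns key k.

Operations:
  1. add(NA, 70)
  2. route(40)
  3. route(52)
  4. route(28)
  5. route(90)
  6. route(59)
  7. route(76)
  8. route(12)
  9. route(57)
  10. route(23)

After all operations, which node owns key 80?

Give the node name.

Op 1: add NA@70 -> ring=[70:NA]
Op 2: route key 40: smallest pos >= 40 is 70 -> NA
Op 3: route key 52: smallest pos >= 52 is 70 -> NA
Op 4: route key 28: smallest pos >= 28 is 70 -> NA
Op 5: route key 90: none >= 90, wrap to smallest pos 70 -> NA
Op 6: route key 59: smallest pos >= 59 is 70 -> NA
Op 7: route key 76: none >= 76, wrap to smallest pos 70 -> NA
Op 8: route key 12: smallest pos >= 12 is 70 -> NA
Op 9: route key 57: smallest pos >= 57 is 70 -> NA
Op 10: route key 23: smallest pos >= 23 is 70 -> NA
Final route key 80: none >= 80, wrap to smallest pos 70 -> NA

Answer: NA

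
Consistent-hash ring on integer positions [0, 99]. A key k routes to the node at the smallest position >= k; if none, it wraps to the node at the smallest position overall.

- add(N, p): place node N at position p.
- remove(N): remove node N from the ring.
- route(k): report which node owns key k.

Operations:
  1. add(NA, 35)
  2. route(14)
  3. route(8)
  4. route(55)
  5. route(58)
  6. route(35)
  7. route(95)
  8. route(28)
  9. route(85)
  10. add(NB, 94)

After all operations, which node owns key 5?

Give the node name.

Answer: NA

Derivation:
Op 1: add NA@35 -> ring=[35:NA]
Op 2: route key 14: smallest pos >= 14 is 35 -> NA
Op 3: route key 8: smallest pos >= 8 is 35 -> NA
Op 4: route key 55: none >= 55, wrap to smallest pos 35 -> NA
Op 5: route key 58: none >= 58, wrap to smallest pos 35 -> NA
Op 6: route key 35: smallest pos >= 35 is 35 -> NA
Op 7: route key 95: none >= 95, wrap to smallest pos 35 -> NA
Op 8: route key 28: smallest pos >= 28 is 35 -> NA
Op 9: route key 85: none >= 85, wrap to smallest pos 35 -> NA
Op 10: add NB@94 -> ring=[35:NA,94:NB]
Final route key 5: smallest pos >= 5 is 35 -> NA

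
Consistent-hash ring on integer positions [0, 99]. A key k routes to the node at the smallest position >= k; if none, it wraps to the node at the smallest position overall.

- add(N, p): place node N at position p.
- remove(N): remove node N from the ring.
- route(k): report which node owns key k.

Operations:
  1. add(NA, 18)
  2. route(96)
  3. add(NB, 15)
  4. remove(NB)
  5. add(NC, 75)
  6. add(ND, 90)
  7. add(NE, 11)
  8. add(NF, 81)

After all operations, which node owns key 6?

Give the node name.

Op 1: add NA@18 -> ring=[18:NA]
Op 2: route key 96: none >= 96, wrap to smallest pos 18 -> NA
Op 3: add NB@15 -> ring=[15:NB,18:NA]
Op 4: remove NB -> ring=[18:NA]
Op 5: add NC@75 -> ring=[18:NA,75:NC]
Op 6: add ND@90 -> ring=[18:NA,75:NC,90:ND]
Op 7: add NE@11 -> ring=[11:NE,18:NA,75:NC,90:ND]
Op 8: add NF@81 -> ring=[11:NE,18:NA,75:NC,81:NF,90:ND]
Final route key 6: smallest pos >= 6 is 11 -> NE

Answer: NE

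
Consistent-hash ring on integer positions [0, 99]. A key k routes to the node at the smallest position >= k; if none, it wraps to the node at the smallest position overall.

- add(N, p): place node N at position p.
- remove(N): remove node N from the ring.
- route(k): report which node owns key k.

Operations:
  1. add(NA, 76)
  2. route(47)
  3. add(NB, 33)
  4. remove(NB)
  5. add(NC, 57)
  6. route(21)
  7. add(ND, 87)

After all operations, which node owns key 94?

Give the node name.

Answer: NC

Derivation:
Op 1: add NA@76 -> ring=[76:NA]
Op 2: route key 47: smallest pos >= 47 is 76 -> NA
Op 3: add NB@33 -> ring=[33:NB,76:NA]
Op 4: remove NB -> ring=[76:NA]
Op 5: add NC@57 -> ring=[57:NC,76:NA]
Op 6: route key 21: smallest pos >= 21 is 57 -> NC
Op 7: add ND@87 -> ring=[57:NC,76:NA,87:ND]
Final route key 94: none >= 94, wrap to smallest pos 57 -> NC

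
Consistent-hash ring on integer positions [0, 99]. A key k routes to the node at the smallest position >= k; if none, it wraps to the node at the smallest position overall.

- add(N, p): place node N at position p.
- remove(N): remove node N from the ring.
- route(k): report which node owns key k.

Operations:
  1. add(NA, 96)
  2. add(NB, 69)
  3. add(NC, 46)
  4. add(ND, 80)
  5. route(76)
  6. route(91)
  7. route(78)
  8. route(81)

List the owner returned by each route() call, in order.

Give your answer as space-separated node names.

Answer: ND NA ND NA

Derivation:
Op 1: add NA@96 -> ring=[96:NA]
Op 2: add NB@69 -> ring=[69:NB,96:NA]
Op 3: add NC@46 -> ring=[46:NC,69:NB,96:NA]
Op 4: add ND@80 -> ring=[46:NC,69:NB,80:ND,96:NA]
Op 5: route key 76: smallest pos >= 76 is 80 -> ND
Op 6: route key 91: smallest pos >= 91 is 96 -> NA
Op 7: route key 78: smallest pos >= 78 is 80 -> ND
Op 8: route key 81: smallest pos >= 81 is 96 -> NA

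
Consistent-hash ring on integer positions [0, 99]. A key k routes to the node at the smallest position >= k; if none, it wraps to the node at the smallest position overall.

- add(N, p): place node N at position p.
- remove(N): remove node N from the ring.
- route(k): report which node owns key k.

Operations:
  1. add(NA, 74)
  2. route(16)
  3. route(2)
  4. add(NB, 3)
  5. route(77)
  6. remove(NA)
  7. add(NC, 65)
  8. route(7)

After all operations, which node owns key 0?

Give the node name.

Op 1: add NA@74 -> ring=[74:NA]
Op 2: route key 16: smallest pos >= 16 is 74 -> NA
Op 3: route key 2: smallest pos >= 2 is 74 -> NA
Op 4: add NB@3 -> ring=[3:NB,74:NA]
Op 5: route key 77: none >= 77, wrap to smallest pos 3 -> NB
Op 6: remove NA -> ring=[3:NB]
Op 7: add NC@65 -> ring=[3:NB,65:NC]
Op 8: route key 7: smallest pos >= 7 is 65 -> NC
Final route key 0: smallest pos >= 0 is 3 -> NB

Answer: NB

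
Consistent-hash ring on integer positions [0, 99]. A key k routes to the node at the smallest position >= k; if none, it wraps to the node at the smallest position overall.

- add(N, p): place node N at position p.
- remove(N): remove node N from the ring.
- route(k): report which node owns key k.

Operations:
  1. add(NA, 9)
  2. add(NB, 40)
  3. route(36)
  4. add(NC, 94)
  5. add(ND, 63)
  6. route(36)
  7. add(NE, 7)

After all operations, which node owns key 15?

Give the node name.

Answer: NB

Derivation:
Op 1: add NA@9 -> ring=[9:NA]
Op 2: add NB@40 -> ring=[9:NA,40:NB]
Op 3: route key 36: smallest pos >= 36 is 40 -> NB
Op 4: add NC@94 -> ring=[9:NA,40:NB,94:NC]
Op 5: add ND@63 -> ring=[9:NA,40:NB,63:ND,94:NC]
Op 6: route key 36: smallest pos >= 36 is 40 -> NB
Op 7: add NE@7 -> ring=[7:NE,9:NA,40:NB,63:ND,94:NC]
Final route key 15: smallest pos >= 15 is 40 -> NB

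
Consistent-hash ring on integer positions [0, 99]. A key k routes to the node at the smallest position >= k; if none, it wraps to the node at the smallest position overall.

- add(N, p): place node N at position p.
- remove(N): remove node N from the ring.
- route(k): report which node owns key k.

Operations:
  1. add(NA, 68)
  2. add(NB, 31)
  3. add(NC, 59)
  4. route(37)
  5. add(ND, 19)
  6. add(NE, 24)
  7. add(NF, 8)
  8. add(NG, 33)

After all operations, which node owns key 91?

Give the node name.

Answer: NF

Derivation:
Op 1: add NA@68 -> ring=[68:NA]
Op 2: add NB@31 -> ring=[31:NB,68:NA]
Op 3: add NC@59 -> ring=[31:NB,59:NC,68:NA]
Op 4: route key 37: smallest pos >= 37 is 59 -> NC
Op 5: add ND@19 -> ring=[19:ND,31:NB,59:NC,68:NA]
Op 6: add NE@24 -> ring=[19:ND,24:NE,31:NB,59:NC,68:NA]
Op 7: add NF@8 -> ring=[8:NF,19:ND,24:NE,31:NB,59:NC,68:NA]
Op 8: add NG@33 -> ring=[8:NF,19:ND,24:NE,31:NB,33:NG,59:NC,68:NA]
Final route key 91: none >= 91, wrap to smallest pos 8 -> NF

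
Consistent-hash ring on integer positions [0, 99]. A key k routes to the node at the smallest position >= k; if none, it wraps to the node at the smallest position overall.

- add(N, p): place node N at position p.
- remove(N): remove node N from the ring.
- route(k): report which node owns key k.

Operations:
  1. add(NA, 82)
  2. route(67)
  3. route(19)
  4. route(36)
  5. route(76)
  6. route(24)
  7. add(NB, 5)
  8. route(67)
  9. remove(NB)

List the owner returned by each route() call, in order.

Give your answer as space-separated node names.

Op 1: add NA@82 -> ring=[82:NA]
Op 2: route key 67: smallest pos >= 67 is 82 -> NA
Op 3: route key 19: smallest pos >= 19 is 82 -> NA
Op 4: route key 36: smallest pos >= 36 is 82 -> NA
Op 5: route key 76: smallest pos >= 76 is 82 -> NA
Op 6: route key 24: smallest pos >= 24 is 82 -> NA
Op 7: add NB@5 -> ring=[5:NB,82:NA]
Op 8: route key 67: smallest pos >= 67 is 82 -> NA
Op 9: remove NB -> ring=[82:NA]

Answer: NA NA NA NA NA NA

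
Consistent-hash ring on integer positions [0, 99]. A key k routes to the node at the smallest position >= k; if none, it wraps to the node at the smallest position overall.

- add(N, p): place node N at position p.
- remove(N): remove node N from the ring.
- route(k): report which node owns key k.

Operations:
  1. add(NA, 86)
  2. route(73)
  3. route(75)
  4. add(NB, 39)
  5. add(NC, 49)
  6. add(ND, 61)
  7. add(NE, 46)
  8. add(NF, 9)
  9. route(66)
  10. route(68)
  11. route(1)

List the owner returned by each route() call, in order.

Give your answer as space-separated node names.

Answer: NA NA NA NA NF

Derivation:
Op 1: add NA@86 -> ring=[86:NA]
Op 2: route key 73: smallest pos >= 73 is 86 -> NA
Op 3: route key 75: smallest pos >= 75 is 86 -> NA
Op 4: add NB@39 -> ring=[39:NB,86:NA]
Op 5: add NC@49 -> ring=[39:NB,49:NC,86:NA]
Op 6: add ND@61 -> ring=[39:NB,49:NC,61:ND,86:NA]
Op 7: add NE@46 -> ring=[39:NB,46:NE,49:NC,61:ND,86:NA]
Op 8: add NF@9 -> ring=[9:NF,39:NB,46:NE,49:NC,61:ND,86:NA]
Op 9: route key 66: smallest pos >= 66 is 86 -> NA
Op 10: route key 68: smallest pos >= 68 is 86 -> NA
Op 11: route key 1: smallest pos >= 1 is 9 -> NF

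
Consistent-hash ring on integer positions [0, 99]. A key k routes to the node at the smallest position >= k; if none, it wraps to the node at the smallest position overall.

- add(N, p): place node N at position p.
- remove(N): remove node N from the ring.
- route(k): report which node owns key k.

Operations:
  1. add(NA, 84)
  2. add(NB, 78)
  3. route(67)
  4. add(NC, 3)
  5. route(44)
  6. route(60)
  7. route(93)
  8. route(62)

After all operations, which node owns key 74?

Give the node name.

Answer: NB

Derivation:
Op 1: add NA@84 -> ring=[84:NA]
Op 2: add NB@78 -> ring=[78:NB,84:NA]
Op 3: route key 67: smallest pos >= 67 is 78 -> NB
Op 4: add NC@3 -> ring=[3:NC,78:NB,84:NA]
Op 5: route key 44: smallest pos >= 44 is 78 -> NB
Op 6: route key 60: smallest pos >= 60 is 78 -> NB
Op 7: route key 93: none >= 93, wrap to smallest pos 3 -> NC
Op 8: route key 62: smallest pos >= 62 is 78 -> NB
Final route key 74: smallest pos >= 74 is 78 -> NB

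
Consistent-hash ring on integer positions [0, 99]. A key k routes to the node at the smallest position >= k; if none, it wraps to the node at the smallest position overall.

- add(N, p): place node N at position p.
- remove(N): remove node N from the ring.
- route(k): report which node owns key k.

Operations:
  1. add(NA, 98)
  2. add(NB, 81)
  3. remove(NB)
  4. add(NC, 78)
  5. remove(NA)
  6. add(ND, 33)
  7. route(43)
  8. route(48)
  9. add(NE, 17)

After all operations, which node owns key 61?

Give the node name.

Op 1: add NA@98 -> ring=[98:NA]
Op 2: add NB@81 -> ring=[81:NB,98:NA]
Op 3: remove NB -> ring=[98:NA]
Op 4: add NC@78 -> ring=[78:NC,98:NA]
Op 5: remove NA -> ring=[78:NC]
Op 6: add ND@33 -> ring=[33:ND,78:NC]
Op 7: route key 43: smallest pos >= 43 is 78 -> NC
Op 8: route key 48: smallest pos >= 48 is 78 -> NC
Op 9: add NE@17 -> ring=[17:NE,33:ND,78:NC]
Final route key 61: smallest pos >= 61 is 78 -> NC

Answer: NC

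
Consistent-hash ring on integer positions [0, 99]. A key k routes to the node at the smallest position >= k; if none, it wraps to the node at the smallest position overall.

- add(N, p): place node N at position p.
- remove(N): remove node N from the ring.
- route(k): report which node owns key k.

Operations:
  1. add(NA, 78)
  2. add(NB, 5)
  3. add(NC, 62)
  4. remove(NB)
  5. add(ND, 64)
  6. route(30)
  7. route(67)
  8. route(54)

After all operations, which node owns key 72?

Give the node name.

Op 1: add NA@78 -> ring=[78:NA]
Op 2: add NB@5 -> ring=[5:NB,78:NA]
Op 3: add NC@62 -> ring=[5:NB,62:NC,78:NA]
Op 4: remove NB -> ring=[62:NC,78:NA]
Op 5: add ND@64 -> ring=[62:NC,64:ND,78:NA]
Op 6: route key 30: smallest pos >= 30 is 62 -> NC
Op 7: route key 67: smallest pos >= 67 is 78 -> NA
Op 8: route key 54: smallest pos >= 54 is 62 -> NC
Final route key 72: smallest pos >= 72 is 78 -> NA

Answer: NA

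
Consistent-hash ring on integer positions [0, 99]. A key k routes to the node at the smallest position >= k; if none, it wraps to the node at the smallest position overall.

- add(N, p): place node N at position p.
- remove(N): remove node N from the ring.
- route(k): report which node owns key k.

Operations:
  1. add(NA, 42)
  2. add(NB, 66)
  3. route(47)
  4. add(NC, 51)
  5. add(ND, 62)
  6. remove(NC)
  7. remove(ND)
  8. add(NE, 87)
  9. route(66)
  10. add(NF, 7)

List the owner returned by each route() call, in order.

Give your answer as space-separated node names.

Answer: NB NB

Derivation:
Op 1: add NA@42 -> ring=[42:NA]
Op 2: add NB@66 -> ring=[42:NA,66:NB]
Op 3: route key 47: smallest pos >= 47 is 66 -> NB
Op 4: add NC@51 -> ring=[42:NA,51:NC,66:NB]
Op 5: add ND@62 -> ring=[42:NA,51:NC,62:ND,66:NB]
Op 6: remove NC -> ring=[42:NA,62:ND,66:NB]
Op 7: remove ND -> ring=[42:NA,66:NB]
Op 8: add NE@87 -> ring=[42:NA,66:NB,87:NE]
Op 9: route key 66: smallest pos >= 66 is 66 -> NB
Op 10: add NF@7 -> ring=[7:NF,42:NA,66:NB,87:NE]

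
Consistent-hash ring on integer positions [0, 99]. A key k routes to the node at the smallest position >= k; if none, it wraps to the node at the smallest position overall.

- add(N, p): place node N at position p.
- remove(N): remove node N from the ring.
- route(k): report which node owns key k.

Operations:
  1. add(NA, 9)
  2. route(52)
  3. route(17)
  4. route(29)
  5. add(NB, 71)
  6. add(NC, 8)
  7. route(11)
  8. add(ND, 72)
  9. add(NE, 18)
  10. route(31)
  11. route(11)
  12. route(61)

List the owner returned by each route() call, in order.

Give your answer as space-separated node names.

Op 1: add NA@9 -> ring=[9:NA]
Op 2: route key 52: none >= 52, wrap to smallest pos 9 -> NA
Op 3: route key 17: none >= 17, wrap to smallest pos 9 -> NA
Op 4: route key 29: none >= 29, wrap to smallest pos 9 -> NA
Op 5: add NB@71 -> ring=[9:NA,71:NB]
Op 6: add NC@8 -> ring=[8:NC,9:NA,71:NB]
Op 7: route key 11: smallest pos >= 11 is 71 -> NB
Op 8: add ND@72 -> ring=[8:NC,9:NA,71:NB,72:ND]
Op 9: add NE@18 -> ring=[8:NC,9:NA,18:NE,71:NB,72:ND]
Op 10: route key 31: smallest pos >= 31 is 71 -> NB
Op 11: route key 11: smallest pos >= 11 is 18 -> NE
Op 12: route key 61: smallest pos >= 61 is 71 -> NB

Answer: NA NA NA NB NB NE NB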